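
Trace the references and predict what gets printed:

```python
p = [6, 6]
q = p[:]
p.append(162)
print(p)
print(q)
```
[6, 6, 162]
[6, 6]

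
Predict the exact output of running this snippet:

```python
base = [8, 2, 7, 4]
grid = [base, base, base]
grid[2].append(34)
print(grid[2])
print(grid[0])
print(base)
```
[8, 2, 7, 4, 34]
[8, 2, 7, 4, 34]
[8, 2, 7, 4, 34]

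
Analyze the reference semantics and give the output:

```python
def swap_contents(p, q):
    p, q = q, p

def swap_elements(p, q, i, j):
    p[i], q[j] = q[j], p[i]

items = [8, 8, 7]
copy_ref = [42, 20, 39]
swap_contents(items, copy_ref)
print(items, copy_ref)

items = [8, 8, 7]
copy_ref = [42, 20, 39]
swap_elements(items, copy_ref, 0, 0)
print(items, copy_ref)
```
[8, 8, 7] [42, 20, 39]
[42, 8, 7] [8, 20, 39]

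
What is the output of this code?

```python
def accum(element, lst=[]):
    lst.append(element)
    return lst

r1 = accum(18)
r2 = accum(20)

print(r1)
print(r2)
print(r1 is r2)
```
[18, 20]
[18, 20]
True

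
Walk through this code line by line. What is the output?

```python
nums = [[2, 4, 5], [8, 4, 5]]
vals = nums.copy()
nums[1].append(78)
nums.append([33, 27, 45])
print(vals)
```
[[2, 4, 5], [8, 4, 5, 78]]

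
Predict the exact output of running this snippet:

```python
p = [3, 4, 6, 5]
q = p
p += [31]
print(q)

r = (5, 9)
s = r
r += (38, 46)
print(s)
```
[3, 4, 6, 5, 31]
(5, 9)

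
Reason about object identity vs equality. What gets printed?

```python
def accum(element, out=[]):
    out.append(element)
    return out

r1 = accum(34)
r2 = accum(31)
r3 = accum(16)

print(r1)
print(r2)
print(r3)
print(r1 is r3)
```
[34, 31, 16]
[34, 31, 16]
[34, 31, 16]
True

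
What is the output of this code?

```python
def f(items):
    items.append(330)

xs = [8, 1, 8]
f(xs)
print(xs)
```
[8, 1, 8, 330]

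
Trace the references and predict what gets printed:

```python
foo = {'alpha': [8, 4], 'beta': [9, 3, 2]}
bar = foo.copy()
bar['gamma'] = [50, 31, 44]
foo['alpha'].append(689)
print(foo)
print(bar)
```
{'alpha': [8, 4, 689], 'beta': [9, 3, 2]}
{'alpha': [8, 4, 689], 'beta': [9, 3, 2], 'gamma': [50, 31, 44]}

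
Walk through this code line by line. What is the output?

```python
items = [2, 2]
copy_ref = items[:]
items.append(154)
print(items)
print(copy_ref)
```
[2, 2, 154]
[2, 2]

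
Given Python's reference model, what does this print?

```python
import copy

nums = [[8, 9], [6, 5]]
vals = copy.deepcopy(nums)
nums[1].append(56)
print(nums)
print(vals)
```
[[8, 9], [6, 5, 56]]
[[8, 9], [6, 5]]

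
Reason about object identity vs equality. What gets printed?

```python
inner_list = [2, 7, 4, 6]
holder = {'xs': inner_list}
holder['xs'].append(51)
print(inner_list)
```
[2, 7, 4, 6, 51]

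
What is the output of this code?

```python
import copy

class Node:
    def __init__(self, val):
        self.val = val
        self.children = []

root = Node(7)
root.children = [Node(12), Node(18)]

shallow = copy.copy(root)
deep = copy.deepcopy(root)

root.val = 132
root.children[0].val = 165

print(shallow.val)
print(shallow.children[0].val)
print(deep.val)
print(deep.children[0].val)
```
7
165
7
12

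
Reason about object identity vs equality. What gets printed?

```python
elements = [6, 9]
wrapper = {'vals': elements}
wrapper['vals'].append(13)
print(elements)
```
[6, 9, 13]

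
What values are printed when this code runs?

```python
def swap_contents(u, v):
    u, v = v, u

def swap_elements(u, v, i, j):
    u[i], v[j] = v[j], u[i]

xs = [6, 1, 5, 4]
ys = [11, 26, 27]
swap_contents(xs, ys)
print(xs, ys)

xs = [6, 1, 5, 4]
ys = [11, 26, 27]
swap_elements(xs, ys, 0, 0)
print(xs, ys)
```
[6, 1, 5, 4] [11, 26, 27]
[11, 1, 5, 4] [6, 26, 27]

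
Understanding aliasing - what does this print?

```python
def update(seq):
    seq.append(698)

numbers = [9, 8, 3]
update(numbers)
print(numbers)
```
[9, 8, 3, 698]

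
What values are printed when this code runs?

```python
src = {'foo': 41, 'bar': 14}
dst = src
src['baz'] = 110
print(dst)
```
{'foo': 41, 'bar': 14, 'baz': 110}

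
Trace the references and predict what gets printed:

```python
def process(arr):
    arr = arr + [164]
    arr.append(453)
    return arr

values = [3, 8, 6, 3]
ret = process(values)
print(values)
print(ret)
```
[3, 8, 6, 3]
[3, 8, 6, 3, 164, 453]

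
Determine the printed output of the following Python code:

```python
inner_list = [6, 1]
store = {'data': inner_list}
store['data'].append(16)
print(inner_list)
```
[6, 1, 16]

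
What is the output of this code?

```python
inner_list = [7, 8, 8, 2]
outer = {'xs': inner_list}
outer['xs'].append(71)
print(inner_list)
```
[7, 8, 8, 2, 71]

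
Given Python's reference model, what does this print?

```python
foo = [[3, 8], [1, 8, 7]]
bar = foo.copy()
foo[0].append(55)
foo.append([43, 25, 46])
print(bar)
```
[[3, 8, 55], [1, 8, 7]]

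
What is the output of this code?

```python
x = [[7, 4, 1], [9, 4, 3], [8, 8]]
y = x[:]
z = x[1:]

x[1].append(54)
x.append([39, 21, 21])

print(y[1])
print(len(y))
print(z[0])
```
[9, 4, 3, 54]
3
[9, 4, 3, 54]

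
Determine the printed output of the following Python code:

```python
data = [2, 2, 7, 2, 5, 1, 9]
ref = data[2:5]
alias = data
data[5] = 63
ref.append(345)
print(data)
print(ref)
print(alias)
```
[2, 2, 7, 2, 5, 63, 9]
[7, 2, 5, 345]
[2, 2, 7, 2, 5, 63, 9]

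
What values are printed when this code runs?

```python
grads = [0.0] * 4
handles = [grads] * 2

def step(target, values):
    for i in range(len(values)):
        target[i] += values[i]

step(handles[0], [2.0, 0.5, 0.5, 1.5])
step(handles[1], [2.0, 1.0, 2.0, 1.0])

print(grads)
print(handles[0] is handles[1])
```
[4.0, 1.5, 2.5, 2.5]
True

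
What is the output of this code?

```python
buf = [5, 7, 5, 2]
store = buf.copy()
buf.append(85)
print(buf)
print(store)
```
[5, 7, 5, 2, 85]
[5, 7, 5, 2]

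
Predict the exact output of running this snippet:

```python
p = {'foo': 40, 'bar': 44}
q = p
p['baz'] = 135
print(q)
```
{'foo': 40, 'bar': 44, 'baz': 135}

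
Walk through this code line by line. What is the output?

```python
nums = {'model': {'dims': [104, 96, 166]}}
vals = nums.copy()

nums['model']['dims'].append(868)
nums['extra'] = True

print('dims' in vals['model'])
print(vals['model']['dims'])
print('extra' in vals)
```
True
[104, 96, 166, 868]
False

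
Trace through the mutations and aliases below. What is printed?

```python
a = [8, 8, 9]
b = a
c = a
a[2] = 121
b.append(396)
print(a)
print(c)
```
[8, 8, 121, 396]
[8, 8, 121, 396]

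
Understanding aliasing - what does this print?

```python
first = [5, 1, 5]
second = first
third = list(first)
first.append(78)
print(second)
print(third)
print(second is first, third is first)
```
[5, 1, 5, 78]
[5, 1, 5]
True False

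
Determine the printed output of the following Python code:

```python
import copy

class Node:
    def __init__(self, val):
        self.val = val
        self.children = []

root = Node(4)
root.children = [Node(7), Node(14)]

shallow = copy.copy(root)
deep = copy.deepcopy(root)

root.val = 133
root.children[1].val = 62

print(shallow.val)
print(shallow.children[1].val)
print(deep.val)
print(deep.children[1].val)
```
4
62
4
14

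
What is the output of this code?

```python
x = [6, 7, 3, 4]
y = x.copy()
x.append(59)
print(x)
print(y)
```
[6, 7, 3, 4, 59]
[6, 7, 3, 4]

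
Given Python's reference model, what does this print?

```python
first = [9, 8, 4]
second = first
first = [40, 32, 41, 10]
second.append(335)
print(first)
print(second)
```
[40, 32, 41, 10]
[9, 8, 4, 335]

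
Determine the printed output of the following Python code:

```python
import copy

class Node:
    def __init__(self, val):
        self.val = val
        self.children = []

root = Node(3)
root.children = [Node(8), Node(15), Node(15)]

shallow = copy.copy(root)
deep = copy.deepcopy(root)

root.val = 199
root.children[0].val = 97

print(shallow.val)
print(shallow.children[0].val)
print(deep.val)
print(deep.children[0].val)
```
3
97
3
8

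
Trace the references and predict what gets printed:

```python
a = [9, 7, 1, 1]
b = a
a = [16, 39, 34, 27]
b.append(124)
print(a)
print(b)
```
[16, 39, 34, 27]
[9, 7, 1, 1, 124]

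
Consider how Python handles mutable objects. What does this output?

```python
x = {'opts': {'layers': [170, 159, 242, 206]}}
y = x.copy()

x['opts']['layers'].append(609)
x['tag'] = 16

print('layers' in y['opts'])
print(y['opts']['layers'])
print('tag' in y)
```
True
[170, 159, 242, 206, 609]
False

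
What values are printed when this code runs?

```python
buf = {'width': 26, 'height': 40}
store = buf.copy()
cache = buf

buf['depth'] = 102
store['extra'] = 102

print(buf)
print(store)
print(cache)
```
{'width': 26, 'height': 40, 'depth': 102}
{'width': 26, 'height': 40, 'extra': 102}
{'width': 26, 'height': 40, 'depth': 102}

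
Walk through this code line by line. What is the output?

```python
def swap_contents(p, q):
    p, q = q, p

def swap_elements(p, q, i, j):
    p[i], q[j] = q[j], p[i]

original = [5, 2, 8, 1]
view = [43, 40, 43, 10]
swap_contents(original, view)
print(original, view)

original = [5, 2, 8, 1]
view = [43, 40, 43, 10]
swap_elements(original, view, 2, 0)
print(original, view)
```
[5, 2, 8, 1] [43, 40, 43, 10]
[5, 2, 43, 1] [8, 40, 43, 10]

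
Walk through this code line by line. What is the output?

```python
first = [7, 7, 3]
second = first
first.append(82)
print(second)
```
[7, 7, 3, 82]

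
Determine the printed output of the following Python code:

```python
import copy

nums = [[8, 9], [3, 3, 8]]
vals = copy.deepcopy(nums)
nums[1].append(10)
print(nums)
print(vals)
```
[[8, 9], [3, 3, 8, 10]]
[[8, 9], [3, 3, 8]]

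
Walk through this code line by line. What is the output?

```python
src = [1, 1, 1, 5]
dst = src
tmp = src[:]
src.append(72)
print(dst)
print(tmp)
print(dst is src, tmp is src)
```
[1, 1, 1, 5, 72]
[1, 1, 1, 5]
True False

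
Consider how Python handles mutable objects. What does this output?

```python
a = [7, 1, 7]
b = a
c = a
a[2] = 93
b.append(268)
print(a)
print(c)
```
[7, 1, 93, 268]
[7, 1, 93, 268]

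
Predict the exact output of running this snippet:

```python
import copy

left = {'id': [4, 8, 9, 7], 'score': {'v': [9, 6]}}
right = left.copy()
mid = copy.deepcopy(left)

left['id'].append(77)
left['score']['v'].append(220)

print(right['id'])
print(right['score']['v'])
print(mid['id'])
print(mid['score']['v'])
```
[4, 8, 9, 7, 77]
[9, 6, 220]
[4, 8, 9, 7]
[9, 6]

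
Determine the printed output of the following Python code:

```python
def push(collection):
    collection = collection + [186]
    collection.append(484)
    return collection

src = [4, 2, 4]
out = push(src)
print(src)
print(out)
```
[4, 2, 4]
[4, 2, 4, 186, 484]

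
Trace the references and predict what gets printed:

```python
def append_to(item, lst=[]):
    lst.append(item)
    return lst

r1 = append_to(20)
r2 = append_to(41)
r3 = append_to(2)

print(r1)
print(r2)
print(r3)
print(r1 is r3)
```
[20, 41, 2]
[20, 41, 2]
[20, 41, 2]
True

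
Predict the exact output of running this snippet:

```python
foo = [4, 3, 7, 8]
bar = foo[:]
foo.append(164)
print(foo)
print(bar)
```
[4, 3, 7, 8, 164]
[4, 3, 7, 8]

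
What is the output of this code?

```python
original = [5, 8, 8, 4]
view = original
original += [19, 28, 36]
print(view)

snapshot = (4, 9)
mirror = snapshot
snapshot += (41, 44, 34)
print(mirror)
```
[5, 8, 8, 4, 19, 28, 36]
(4, 9)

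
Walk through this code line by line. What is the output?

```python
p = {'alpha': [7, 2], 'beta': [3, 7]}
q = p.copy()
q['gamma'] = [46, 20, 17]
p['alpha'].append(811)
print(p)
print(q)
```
{'alpha': [7, 2, 811], 'beta': [3, 7]}
{'alpha': [7, 2, 811], 'beta': [3, 7], 'gamma': [46, 20, 17]}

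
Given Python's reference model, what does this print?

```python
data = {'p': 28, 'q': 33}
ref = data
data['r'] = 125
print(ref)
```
{'p': 28, 'q': 33, 'r': 125}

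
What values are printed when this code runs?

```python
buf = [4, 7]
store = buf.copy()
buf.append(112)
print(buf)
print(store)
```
[4, 7, 112]
[4, 7]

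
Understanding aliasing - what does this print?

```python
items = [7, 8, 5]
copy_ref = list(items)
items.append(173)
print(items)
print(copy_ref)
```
[7, 8, 5, 173]
[7, 8, 5]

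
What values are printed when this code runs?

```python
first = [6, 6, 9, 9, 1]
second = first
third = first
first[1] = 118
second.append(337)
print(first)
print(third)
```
[6, 118, 9, 9, 1, 337]
[6, 118, 9, 9, 1, 337]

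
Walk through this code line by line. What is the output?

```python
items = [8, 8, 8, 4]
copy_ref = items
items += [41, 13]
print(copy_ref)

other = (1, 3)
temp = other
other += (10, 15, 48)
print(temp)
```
[8, 8, 8, 4, 41, 13]
(1, 3)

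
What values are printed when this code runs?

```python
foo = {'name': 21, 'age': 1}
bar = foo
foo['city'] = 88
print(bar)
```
{'name': 21, 'age': 1, 'city': 88}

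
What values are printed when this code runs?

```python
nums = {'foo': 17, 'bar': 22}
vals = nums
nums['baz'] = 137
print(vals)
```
{'foo': 17, 'bar': 22, 'baz': 137}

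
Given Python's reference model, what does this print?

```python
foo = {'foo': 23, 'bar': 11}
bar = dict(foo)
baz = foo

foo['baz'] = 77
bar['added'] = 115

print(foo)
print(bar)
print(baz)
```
{'foo': 23, 'bar': 11, 'baz': 77}
{'foo': 23, 'bar': 11, 'added': 115}
{'foo': 23, 'bar': 11, 'baz': 77}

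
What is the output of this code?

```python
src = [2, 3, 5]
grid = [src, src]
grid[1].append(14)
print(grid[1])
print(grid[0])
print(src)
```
[2, 3, 5, 14]
[2, 3, 5, 14]
[2, 3, 5, 14]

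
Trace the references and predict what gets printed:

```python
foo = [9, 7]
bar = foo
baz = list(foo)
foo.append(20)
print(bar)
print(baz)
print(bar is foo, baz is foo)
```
[9, 7, 20]
[9, 7]
True False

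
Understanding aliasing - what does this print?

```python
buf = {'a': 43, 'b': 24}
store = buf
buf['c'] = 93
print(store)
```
{'a': 43, 'b': 24, 'c': 93}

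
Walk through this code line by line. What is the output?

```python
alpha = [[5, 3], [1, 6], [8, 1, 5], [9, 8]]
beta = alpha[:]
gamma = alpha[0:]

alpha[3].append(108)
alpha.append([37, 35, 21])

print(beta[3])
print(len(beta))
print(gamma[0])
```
[9, 8, 108]
4
[5, 3]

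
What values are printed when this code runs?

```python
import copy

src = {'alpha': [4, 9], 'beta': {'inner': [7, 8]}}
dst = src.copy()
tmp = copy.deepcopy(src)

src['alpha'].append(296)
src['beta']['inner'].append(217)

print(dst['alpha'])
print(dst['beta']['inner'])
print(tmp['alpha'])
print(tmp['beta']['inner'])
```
[4, 9, 296]
[7, 8, 217]
[4, 9]
[7, 8]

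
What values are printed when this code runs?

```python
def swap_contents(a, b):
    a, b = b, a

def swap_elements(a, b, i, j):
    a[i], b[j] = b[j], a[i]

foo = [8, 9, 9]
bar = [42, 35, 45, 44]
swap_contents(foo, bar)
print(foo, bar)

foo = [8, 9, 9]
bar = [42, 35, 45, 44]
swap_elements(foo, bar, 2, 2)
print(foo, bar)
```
[8, 9, 9] [42, 35, 45, 44]
[8, 9, 45] [42, 35, 9, 44]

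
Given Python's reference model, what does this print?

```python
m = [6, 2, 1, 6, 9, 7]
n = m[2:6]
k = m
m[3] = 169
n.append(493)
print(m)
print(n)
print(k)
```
[6, 2, 1, 169, 9, 7]
[1, 6, 9, 7, 493]
[6, 2, 1, 169, 9, 7]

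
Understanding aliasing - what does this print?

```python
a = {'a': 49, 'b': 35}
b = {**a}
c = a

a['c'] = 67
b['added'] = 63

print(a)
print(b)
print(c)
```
{'a': 49, 'b': 35, 'c': 67}
{'a': 49, 'b': 35, 'added': 63}
{'a': 49, 'b': 35, 'c': 67}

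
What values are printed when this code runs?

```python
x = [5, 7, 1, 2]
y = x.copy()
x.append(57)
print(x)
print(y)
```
[5, 7, 1, 2, 57]
[5, 7, 1, 2]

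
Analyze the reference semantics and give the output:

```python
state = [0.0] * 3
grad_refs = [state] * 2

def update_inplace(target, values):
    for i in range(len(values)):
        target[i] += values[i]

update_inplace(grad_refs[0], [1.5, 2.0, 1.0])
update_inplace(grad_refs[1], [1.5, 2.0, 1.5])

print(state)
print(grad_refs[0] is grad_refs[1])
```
[3.0, 4.0, 2.5]
True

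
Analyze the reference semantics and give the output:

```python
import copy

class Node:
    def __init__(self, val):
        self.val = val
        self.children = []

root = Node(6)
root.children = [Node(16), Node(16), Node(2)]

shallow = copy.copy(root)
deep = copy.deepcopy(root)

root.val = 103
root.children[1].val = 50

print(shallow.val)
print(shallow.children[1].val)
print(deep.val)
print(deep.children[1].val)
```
6
50
6
16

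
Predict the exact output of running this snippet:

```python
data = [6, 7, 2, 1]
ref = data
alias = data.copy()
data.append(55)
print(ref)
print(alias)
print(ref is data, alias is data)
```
[6, 7, 2, 1, 55]
[6, 7, 2, 1]
True False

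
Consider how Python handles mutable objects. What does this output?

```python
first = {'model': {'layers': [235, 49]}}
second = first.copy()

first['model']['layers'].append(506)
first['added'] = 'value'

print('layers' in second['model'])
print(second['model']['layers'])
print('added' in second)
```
True
[235, 49, 506]
False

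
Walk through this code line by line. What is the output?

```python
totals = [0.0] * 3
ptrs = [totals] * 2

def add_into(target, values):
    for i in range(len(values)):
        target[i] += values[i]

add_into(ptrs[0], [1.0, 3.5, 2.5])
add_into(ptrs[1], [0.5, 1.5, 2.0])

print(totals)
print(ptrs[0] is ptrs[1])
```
[1.5, 5.0, 4.5]
True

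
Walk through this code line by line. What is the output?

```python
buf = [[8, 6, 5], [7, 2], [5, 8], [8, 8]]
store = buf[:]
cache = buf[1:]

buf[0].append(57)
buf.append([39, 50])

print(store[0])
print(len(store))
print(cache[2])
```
[8, 6, 5, 57]
4
[8, 8]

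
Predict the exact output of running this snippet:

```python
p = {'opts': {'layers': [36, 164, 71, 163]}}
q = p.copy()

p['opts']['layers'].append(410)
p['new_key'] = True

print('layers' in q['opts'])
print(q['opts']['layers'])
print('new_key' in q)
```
True
[36, 164, 71, 163, 410]
False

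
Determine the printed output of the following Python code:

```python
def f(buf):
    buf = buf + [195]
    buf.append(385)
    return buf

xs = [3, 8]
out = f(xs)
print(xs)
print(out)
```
[3, 8]
[3, 8, 195, 385]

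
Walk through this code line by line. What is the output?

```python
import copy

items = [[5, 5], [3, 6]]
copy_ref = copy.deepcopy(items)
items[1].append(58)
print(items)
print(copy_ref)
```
[[5, 5], [3, 6, 58]]
[[5, 5], [3, 6]]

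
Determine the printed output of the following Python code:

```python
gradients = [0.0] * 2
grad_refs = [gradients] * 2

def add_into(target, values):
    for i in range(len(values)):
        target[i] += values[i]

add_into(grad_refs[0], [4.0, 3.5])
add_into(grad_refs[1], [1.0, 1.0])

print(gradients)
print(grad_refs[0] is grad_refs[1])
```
[5.0, 4.5]
True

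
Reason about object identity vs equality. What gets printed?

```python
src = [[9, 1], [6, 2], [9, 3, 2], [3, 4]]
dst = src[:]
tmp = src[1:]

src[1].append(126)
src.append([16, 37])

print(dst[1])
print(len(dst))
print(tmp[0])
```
[6, 2, 126]
4
[6, 2, 126]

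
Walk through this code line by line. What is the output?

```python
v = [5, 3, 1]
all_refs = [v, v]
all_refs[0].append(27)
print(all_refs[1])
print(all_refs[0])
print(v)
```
[5, 3, 1, 27]
[5, 3, 1, 27]
[5, 3, 1, 27]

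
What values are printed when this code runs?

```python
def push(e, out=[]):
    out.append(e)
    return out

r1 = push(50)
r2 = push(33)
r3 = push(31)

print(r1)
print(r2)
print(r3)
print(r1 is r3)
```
[50, 33, 31]
[50, 33, 31]
[50, 33, 31]
True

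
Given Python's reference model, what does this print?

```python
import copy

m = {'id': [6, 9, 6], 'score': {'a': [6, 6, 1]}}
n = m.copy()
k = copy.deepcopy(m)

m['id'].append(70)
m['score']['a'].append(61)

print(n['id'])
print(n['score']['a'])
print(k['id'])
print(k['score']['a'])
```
[6, 9, 6, 70]
[6, 6, 1, 61]
[6, 9, 6]
[6, 6, 1]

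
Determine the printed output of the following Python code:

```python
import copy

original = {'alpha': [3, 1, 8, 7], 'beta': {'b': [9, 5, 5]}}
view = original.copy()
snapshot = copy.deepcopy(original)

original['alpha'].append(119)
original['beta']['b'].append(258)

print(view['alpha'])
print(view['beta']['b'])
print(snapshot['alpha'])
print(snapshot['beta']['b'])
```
[3, 1, 8, 7, 119]
[9, 5, 5, 258]
[3, 1, 8, 7]
[9, 5, 5]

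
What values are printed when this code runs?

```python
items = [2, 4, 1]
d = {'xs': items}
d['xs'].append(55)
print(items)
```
[2, 4, 1, 55]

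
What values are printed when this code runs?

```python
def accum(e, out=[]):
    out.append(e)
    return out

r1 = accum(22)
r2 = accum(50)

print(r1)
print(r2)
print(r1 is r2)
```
[22, 50]
[22, 50]
True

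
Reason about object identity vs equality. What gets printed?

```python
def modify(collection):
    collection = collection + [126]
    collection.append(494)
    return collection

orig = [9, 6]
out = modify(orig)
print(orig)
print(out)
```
[9, 6]
[9, 6, 126, 494]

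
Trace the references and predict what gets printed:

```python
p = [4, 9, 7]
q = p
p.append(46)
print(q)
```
[4, 9, 7, 46]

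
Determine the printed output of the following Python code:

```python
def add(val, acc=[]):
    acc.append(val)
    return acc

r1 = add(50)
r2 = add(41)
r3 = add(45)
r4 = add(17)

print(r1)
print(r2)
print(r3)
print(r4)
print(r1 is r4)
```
[50, 41, 45, 17]
[50, 41, 45, 17]
[50, 41, 45, 17]
[50, 41, 45, 17]
True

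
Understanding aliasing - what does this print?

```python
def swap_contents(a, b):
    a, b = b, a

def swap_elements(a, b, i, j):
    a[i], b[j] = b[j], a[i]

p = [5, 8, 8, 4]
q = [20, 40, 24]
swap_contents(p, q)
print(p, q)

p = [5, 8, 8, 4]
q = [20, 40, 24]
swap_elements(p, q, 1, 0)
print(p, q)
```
[5, 8, 8, 4] [20, 40, 24]
[5, 20, 8, 4] [8, 40, 24]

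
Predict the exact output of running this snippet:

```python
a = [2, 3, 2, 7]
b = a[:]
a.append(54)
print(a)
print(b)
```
[2, 3, 2, 7, 54]
[2, 3, 2, 7]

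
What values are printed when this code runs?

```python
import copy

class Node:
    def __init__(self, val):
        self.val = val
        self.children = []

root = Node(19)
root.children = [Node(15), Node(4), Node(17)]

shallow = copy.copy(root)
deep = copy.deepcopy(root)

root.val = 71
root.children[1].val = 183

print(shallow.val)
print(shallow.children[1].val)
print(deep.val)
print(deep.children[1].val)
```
19
183
19
4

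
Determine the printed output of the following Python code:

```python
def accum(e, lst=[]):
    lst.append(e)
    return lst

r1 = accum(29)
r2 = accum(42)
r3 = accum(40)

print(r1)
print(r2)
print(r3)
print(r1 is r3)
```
[29, 42, 40]
[29, 42, 40]
[29, 42, 40]
True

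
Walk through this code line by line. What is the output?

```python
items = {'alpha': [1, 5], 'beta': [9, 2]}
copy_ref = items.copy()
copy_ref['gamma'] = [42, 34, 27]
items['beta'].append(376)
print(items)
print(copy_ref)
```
{'alpha': [1, 5], 'beta': [9, 2, 376]}
{'alpha': [1, 5], 'beta': [9, 2, 376], 'gamma': [42, 34, 27]}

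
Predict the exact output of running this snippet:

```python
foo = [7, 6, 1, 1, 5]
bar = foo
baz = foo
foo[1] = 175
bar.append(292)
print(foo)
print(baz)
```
[7, 175, 1, 1, 5, 292]
[7, 175, 1, 1, 5, 292]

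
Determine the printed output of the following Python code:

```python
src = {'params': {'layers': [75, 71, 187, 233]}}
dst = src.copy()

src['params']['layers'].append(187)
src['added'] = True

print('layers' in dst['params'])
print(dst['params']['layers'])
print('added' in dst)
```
True
[75, 71, 187, 233, 187]
False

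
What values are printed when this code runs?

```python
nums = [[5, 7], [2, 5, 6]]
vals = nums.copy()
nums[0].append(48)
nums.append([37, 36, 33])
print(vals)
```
[[5, 7, 48], [2, 5, 6]]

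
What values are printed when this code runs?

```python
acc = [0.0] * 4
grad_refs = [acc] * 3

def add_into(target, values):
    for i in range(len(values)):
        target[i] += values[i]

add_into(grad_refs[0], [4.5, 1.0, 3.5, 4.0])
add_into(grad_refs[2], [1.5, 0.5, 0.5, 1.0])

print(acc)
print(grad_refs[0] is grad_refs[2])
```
[6.0, 1.5, 4.0, 5.0]
True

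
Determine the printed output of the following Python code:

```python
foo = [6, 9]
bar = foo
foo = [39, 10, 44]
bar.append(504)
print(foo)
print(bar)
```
[39, 10, 44]
[6, 9, 504]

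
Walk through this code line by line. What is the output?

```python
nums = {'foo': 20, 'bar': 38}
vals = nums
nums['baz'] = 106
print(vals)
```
{'foo': 20, 'bar': 38, 'baz': 106}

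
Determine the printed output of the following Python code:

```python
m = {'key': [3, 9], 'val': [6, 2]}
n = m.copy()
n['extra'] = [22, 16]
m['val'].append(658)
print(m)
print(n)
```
{'key': [3, 9], 'val': [6, 2, 658]}
{'key': [3, 9], 'val': [6, 2, 658], 'extra': [22, 16]}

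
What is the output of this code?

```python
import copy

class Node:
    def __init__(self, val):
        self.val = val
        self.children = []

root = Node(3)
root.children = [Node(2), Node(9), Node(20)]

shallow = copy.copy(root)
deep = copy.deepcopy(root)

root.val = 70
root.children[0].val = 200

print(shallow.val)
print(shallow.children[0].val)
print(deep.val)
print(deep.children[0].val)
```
3
200
3
2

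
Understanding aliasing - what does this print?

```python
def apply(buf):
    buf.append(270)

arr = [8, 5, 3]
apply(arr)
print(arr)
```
[8, 5, 3, 270]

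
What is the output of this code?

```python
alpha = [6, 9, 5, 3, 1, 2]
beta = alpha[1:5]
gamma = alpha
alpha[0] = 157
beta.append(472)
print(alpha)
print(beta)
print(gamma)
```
[157, 9, 5, 3, 1, 2]
[9, 5, 3, 1, 472]
[157, 9, 5, 3, 1, 2]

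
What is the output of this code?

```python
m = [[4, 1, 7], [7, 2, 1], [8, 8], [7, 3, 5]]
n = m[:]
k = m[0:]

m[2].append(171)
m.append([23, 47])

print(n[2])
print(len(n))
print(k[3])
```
[8, 8, 171]
4
[7, 3, 5]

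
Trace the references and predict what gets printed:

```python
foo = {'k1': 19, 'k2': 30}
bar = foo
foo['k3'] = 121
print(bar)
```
{'k1': 19, 'k2': 30, 'k3': 121}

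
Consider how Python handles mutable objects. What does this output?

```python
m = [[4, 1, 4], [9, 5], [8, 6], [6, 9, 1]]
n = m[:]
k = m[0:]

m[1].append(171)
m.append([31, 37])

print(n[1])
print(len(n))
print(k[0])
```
[9, 5, 171]
4
[4, 1, 4]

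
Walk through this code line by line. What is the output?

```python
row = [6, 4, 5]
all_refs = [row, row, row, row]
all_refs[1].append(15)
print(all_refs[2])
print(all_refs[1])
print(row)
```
[6, 4, 5, 15]
[6, 4, 5, 15]
[6, 4, 5, 15]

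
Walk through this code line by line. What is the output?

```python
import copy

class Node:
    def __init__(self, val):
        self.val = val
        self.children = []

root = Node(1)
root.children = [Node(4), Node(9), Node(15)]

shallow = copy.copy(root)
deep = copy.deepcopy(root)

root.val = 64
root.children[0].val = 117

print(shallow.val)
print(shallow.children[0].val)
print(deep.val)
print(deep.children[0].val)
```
1
117
1
4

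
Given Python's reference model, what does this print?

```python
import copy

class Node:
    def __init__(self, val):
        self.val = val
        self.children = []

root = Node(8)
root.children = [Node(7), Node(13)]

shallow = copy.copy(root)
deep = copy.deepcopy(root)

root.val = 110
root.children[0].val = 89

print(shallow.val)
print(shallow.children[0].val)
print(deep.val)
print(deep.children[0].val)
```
8
89
8
7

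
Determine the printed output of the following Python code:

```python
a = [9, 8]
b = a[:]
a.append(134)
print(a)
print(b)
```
[9, 8, 134]
[9, 8]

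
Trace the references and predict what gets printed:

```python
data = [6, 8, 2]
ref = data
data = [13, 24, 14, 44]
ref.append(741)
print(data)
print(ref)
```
[13, 24, 14, 44]
[6, 8, 2, 741]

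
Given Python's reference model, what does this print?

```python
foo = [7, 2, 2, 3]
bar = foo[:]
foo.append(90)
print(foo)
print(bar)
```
[7, 2, 2, 3, 90]
[7, 2, 2, 3]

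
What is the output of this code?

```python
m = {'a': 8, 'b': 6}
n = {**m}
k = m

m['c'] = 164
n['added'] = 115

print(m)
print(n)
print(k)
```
{'a': 8, 'b': 6, 'c': 164}
{'a': 8, 'b': 6, 'added': 115}
{'a': 8, 'b': 6, 'c': 164}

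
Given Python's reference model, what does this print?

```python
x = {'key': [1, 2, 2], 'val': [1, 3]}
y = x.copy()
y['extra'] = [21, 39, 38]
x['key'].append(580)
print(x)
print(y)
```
{'key': [1, 2, 2, 580], 'val': [1, 3]}
{'key': [1, 2, 2, 580], 'val': [1, 3], 'extra': [21, 39, 38]}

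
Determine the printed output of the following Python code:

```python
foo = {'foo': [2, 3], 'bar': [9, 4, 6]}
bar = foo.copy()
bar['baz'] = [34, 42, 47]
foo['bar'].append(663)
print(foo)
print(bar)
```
{'foo': [2, 3], 'bar': [9, 4, 6, 663]}
{'foo': [2, 3], 'bar': [9, 4, 6, 663], 'baz': [34, 42, 47]}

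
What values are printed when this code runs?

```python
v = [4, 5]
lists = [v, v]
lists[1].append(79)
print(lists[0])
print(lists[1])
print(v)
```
[4, 5, 79]
[4, 5, 79]
[4, 5, 79]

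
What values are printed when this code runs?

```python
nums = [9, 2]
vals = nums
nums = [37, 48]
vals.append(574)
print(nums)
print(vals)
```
[37, 48]
[9, 2, 574]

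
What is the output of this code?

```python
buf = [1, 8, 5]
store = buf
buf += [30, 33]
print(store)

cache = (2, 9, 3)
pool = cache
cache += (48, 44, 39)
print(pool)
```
[1, 8, 5, 30, 33]
(2, 9, 3)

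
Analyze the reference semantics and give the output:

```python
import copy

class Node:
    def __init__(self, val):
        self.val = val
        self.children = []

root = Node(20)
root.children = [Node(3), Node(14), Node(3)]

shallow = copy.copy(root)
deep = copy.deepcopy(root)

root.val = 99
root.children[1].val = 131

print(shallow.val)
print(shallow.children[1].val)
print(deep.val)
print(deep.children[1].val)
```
20
131
20
14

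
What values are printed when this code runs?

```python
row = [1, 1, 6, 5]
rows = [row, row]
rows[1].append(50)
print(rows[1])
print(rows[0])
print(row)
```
[1, 1, 6, 5, 50]
[1, 1, 6, 5, 50]
[1, 1, 6, 5, 50]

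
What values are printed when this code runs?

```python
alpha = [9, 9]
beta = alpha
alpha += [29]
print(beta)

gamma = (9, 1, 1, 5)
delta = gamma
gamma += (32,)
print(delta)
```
[9, 9, 29]
(9, 1, 1, 5)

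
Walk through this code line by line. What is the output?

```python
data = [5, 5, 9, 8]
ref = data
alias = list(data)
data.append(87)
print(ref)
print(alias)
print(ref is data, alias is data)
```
[5, 5, 9, 8, 87]
[5, 5, 9, 8]
True False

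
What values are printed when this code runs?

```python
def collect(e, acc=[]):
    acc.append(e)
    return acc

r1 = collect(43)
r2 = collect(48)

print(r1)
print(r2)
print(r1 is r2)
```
[43, 48]
[43, 48]
True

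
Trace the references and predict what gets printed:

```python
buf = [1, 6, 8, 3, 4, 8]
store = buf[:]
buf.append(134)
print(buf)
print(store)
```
[1, 6, 8, 3, 4, 8, 134]
[1, 6, 8, 3, 4, 8]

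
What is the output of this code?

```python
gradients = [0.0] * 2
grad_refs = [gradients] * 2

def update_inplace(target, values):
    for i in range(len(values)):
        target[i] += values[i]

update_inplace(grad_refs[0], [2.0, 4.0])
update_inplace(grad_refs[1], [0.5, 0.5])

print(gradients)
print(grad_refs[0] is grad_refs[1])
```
[2.5, 4.5]
True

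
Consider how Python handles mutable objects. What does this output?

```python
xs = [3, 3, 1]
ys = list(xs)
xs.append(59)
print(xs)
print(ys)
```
[3, 3, 1, 59]
[3, 3, 1]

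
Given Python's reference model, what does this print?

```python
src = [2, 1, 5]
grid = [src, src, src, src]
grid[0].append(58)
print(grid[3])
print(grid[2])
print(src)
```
[2, 1, 5, 58]
[2, 1, 5, 58]
[2, 1, 5, 58]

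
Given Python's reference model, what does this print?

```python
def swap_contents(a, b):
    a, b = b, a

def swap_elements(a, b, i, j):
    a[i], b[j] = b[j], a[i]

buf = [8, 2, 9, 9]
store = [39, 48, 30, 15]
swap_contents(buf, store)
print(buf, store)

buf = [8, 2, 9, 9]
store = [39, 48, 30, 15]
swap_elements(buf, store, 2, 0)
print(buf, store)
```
[8, 2, 9, 9] [39, 48, 30, 15]
[8, 2, 39, 9] [9, 48, 30, 15]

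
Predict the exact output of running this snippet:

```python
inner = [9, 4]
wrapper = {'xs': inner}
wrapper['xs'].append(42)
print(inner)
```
[9, 4, 42]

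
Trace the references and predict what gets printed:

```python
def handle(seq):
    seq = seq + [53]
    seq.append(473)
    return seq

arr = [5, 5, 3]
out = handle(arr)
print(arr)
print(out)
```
[5, 5, 3]
[5, 5, 3, 53, 473]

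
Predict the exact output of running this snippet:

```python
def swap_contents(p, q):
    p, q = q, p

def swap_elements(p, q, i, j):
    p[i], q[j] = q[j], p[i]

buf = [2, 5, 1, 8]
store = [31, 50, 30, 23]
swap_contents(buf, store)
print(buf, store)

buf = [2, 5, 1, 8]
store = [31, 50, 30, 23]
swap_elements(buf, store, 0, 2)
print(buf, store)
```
[2, 5, 1, 8] [31, 50, 30, 23]
[30, 5, 1, 8] [31, 50, 2, 23]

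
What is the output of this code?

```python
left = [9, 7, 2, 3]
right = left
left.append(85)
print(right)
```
[9, 7, 2, 3, 85]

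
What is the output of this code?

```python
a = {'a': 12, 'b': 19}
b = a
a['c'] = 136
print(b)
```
{'a': 12, 'b': 19, 'c': 136}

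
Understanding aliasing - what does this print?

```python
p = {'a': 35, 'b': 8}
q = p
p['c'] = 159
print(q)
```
{'a': 35, 'b': 8, 'c': 159}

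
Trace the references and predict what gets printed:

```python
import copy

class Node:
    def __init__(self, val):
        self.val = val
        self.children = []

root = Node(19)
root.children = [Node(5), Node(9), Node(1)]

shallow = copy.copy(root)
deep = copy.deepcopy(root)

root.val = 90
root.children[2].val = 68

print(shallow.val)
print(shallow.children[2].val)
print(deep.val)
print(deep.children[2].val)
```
19
68
19
1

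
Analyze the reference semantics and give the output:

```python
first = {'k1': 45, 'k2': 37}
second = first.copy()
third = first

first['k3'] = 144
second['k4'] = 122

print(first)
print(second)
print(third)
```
{'k1': 45, 'k2': 37, 'k3': 144}
{'k1': 45, 'k2': 37, 'k4': 122}
{'k1': 45, 'k2': 37, 'k3': 144}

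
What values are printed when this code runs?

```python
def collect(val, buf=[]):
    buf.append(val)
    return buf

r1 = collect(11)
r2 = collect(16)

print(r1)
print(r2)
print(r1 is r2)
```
[11, 16]
[11, 16]
True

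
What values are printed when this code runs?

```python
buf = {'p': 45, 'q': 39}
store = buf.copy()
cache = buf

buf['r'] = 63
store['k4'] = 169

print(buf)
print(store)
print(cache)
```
{'p': 45, 'q': 39, 'r': 63}
{'p': 45, 'q': 39, 'k4': 169}
{'p': 45, 'q': 39, 'r': 63}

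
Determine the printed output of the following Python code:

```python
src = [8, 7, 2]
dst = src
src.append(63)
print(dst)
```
[8, 7, 2, 63]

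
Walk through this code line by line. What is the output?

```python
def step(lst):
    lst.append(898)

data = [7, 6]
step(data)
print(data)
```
[7, 6, 898]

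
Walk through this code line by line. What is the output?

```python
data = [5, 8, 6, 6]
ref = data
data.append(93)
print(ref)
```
[5, 8, 6, 6, 93]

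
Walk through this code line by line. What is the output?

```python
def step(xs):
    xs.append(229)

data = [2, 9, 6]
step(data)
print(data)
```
[2, 9, 6, 229]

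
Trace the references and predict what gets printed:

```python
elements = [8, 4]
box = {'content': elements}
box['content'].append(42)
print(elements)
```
[8, 4, 42]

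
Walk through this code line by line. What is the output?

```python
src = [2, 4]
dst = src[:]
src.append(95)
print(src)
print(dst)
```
[2, 4, 95]
[2, 4]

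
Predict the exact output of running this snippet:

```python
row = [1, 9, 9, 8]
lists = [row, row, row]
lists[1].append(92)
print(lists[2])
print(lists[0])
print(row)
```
[1, 9, 9, 8, 92]
[1, 9, 9, 8, 92]
[1, 9, 9, 8, 92]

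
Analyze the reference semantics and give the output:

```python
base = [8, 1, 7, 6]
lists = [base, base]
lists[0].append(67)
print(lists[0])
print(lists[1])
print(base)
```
[8, 1, 7, 6, 67]
[8, 1, 7, 6, 67]
[8, 1, 7, 6, 67]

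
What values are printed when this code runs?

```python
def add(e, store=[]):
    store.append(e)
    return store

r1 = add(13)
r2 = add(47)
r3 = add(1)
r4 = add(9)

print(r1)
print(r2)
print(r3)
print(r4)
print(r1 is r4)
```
[13, 47, 1, 9]
[13, 47, 1, 9]
[13, 47, 1, 9]
[13, 47, 1, 9]
True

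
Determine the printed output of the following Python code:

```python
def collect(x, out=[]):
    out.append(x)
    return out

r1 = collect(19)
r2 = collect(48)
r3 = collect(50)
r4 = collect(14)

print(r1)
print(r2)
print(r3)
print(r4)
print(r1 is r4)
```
[19, 48, 50, 14]
[19, 48, 50, 14]
[19, 48, 50, 14]
[19, 48, 50, 14]
True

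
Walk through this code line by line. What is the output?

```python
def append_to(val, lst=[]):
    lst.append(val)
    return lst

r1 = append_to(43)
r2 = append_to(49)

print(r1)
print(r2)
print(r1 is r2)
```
[43, 49]
[43, 49]
True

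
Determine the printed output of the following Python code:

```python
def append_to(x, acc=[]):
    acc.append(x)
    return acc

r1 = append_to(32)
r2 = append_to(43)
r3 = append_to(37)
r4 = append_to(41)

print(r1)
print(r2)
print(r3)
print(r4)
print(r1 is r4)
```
[32, 43, 37, 41]
[32, 43, 37, 41]
[32, 43, 37, 41]
[32, 43, 37, 41]
True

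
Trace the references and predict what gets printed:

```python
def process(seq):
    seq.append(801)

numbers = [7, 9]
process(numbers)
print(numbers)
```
[7, 9, 801]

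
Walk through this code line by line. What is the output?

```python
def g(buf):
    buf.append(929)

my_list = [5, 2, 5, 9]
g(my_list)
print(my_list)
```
[5, 2, 5, 9, 929]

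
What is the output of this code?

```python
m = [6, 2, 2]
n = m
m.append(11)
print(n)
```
[6, 2, 2, 11]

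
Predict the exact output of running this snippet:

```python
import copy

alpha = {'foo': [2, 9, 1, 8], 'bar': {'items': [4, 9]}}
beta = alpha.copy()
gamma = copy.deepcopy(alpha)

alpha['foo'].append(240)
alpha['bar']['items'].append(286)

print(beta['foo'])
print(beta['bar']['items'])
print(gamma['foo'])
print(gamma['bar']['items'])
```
[2, 9, 1, 8, 240]
[4, 9, 286]
[2, 9, 1, 8]
[4, 9]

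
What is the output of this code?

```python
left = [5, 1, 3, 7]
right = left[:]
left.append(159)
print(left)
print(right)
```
[5, 1, 3, 7, 159]
[5, 1, 3, 7]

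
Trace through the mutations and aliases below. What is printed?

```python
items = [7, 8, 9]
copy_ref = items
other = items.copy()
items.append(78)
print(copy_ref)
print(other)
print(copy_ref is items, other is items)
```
[7, 8, 9, 78]
[7, 8, 9]
True False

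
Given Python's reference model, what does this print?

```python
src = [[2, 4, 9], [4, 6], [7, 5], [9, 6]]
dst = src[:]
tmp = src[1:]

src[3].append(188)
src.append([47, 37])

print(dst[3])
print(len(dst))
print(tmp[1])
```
[9, 6, 188]
4
[7, 5]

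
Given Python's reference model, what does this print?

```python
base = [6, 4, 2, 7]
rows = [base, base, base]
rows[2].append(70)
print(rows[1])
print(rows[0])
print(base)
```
[6, 4, 2, 7, 70]
[6, 4, 2, 7, 70]
[6, 4, 2, 7, 70]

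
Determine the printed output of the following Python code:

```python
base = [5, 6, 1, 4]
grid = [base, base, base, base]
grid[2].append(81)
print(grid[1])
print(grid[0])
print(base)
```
[5, 6, 1, 4, 81]
[5, 6, 1, 4, 81]
[5, 6, 1, 4, 81]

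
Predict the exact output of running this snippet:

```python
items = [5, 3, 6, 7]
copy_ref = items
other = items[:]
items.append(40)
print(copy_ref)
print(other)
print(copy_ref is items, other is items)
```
[5, 3, 6, 7, 40]
[5, 3, 6, 7]
True False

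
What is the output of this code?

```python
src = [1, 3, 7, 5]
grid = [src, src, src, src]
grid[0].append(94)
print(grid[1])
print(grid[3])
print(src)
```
[1, 3, 7, 5, 94]
[1, 3, 7, 5, 94]
[1, 3, 7, 5, 94]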